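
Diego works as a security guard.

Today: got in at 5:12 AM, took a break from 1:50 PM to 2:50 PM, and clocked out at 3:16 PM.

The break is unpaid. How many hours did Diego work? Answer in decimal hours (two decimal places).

9.07 hours

Today: 5:12 AM–3:16 PM = 10 h 4 min; less 60 min break → 9 h 4 min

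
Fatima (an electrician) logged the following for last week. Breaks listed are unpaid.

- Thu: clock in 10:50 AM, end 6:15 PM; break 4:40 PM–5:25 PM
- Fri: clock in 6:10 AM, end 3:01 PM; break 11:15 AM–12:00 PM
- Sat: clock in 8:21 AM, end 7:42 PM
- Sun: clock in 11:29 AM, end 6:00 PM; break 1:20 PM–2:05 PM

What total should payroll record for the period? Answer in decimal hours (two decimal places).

Thu: 10:50 AM–6:15 PM = 7 h 25 min; less 45 min break → 6 h 40 min
Fri: 6:10 AM–3:01 PM = 8 h 51 min; less 45 min break → 8 h 6 min
Sat: 8:21 AM–7:42 PM = 11 h 21 min
Sun: 11:29 AM–6:00 PM = 6 h 31 min; less 45 min break → 5 h 46 min
Total: 6 h 40 min + 8 h 6 min + 11 h 21 min + 5 h 46 min = 31 h 53 min.

31.88 hours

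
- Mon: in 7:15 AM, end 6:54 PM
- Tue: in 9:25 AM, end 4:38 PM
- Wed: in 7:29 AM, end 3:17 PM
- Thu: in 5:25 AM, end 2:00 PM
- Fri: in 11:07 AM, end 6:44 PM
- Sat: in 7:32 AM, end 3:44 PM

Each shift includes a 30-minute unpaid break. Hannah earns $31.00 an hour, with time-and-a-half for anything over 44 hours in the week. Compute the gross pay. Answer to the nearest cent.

$1553.10

Mon: 7:15 AM–6:54 PM = 11 h 39 min; less 30 min break → 11 h 9 min
Tue: 9:25 AM–4:38 PM = 7 h 13 min; less 30 min break → 6 h 43 min
Wed: 7:29 AM–3:17 PM = 7 h 48 min; less 30 min break → 7 h 18 min
Thu: 5:25 AM–2:00 PM = 8 h 35 min; less 30 min break → 8 h 5 min
Fri: 11:07 AM–6:44 PM = 7 h 37 min; less 30 min break → 7 h 7 min
Sat: 7:32 AM–3:44 PM = 8 h 12 min; less 30 min break → 7 h 42 min
Total worked: 48 h 4 min = 2884 min.
Regular 44 h 0 min = 2640 min at $31.00/h; overtime 4 h 4 min = 244 min at $46.50/h.
Pay = (2640 × $31.00 + 244 × $46.50) ÷ 60 = $1553.10.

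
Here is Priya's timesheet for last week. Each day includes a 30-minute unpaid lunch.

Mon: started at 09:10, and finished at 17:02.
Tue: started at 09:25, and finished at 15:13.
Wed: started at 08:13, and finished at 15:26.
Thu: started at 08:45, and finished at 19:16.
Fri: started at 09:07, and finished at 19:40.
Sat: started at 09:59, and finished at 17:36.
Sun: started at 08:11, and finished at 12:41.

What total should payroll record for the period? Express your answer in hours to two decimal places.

Mon: 09:10–17:02 = 7 h 52 min; less 30 min break → 7 h 22 min
Tue: 09:25–15:13 = 5 h 48 min; less 30 min break → 5 h 18 min
Wed: 08:13–15:26 = 7 h 13 min; less 30 min break → 6 h 43 min
Thu: 08:45–19:16 = 10 h 31 min; less 30 min break → 10 h 1 min
Fri: 09:07–19:40 = 10 h 33 min; less 30 min break → 10 h 3 min
Sat: 09:59–17:36 = 7 h 37 min; less 30 min break → 7 h 7 min
Sun: 08:11–12:41 = 4 h 30 min; less 30 min break → 4 h 0 min
Total: 7 h 22 min + 5 h 18 min + 6 h 43 min + 10 h 1 min + 10 h 3 min + 7 h 7 min + 4 h 0 min = 50 h 34 min.

50.57 hours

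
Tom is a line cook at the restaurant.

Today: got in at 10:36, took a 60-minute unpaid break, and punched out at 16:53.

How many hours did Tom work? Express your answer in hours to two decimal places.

5.28 hours

Today: 10:36–16:53 = 6 h 17 min; less 60 min break → 5 h 17 min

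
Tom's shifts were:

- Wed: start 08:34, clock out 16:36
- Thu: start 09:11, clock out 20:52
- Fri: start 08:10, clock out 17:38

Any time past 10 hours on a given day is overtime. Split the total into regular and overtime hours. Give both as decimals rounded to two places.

Wed: 08:34–16:36 = 8 h 2 min
Thu: 09:11–20:52 = 11 h 41 min
Fri: 08:10–17:38 = 9 h 28 min
Wed reg 8 h 2 min / OT 0 h 0 min; Thu reg 10 h 0 min / OT 1 h 41 min; Fri reg 9 h 28 min / OT 0 h 0 min.
Totals: regular 27 h 30 min, overtime 1 h 41 min.

Regular 27.50 hours, overtime 1.68 hours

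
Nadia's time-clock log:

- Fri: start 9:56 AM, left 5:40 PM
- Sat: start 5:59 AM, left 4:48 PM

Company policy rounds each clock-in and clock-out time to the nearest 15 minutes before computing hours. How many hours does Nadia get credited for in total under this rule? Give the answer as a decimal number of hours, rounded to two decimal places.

Fri: in 9:56 AM→10:00 AM, out 5:40 PM→5:45 PM; 7 h 45 min
Sat: in 5:59 AM→6:00 AM, out 4:48 PM→4:45 PM; 10 h 45 min
Total credited: 18 h 30 min.

18.50 hours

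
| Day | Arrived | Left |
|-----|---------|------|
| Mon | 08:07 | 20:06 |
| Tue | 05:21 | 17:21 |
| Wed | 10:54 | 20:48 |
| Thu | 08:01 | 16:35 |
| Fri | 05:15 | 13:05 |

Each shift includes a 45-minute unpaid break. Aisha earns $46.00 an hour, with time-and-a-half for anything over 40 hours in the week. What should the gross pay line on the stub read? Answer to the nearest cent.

$2290.80

Mon: 08:07–20:06 = 11 h 59 min; less 45 min break → 11 h 14 min
Tue: 05:21–17:21 = 12 h 0 min; less 45 min break → 11 h 15 min
Wed: 10:54–20:48 = 9 h 54 min; less 45 min break → 9 h 9 min
Thu: 08:01–16:35 = 8 h 34 min; less 45 min break → 7 h 49 min
Fri: 05:15–13:05 = 7 h 50 min; less 45 min break → 7 h 5 min
Total worked: 46 h 32 min = 2792 min.
Regular 40 h 0 min = 2400 min at $46.00/h; overtime 6 h 32 min = 392 min at $69.00/h.
Pay = (2400 × $46.00 + 392 × $69.00) ÷ 60 = $2290.80.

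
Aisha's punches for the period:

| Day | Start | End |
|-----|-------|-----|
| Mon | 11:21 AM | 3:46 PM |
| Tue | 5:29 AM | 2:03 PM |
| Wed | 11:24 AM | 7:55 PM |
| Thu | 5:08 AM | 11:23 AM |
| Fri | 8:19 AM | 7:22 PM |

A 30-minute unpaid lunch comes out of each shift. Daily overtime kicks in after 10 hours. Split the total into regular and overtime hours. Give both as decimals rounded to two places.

Mon: 11:21 AM–3:46 PM = 4 h 25 min; less 30 min break → 3 h 55 min
Tue: 5:29 AM–2:03 PM = 8 h 34 min; less 30 min break → 8 h 4 min
Wed: 11:24 AM–7:55 PM = 8 h 31 min; less 30 min break → 8 h 1 min
Thu: 5:08 AM–11:23 AM = 6 h 15 min; less 30 min break → 5 h 45 min
Fri: 8:19 AM–7:22 PM = 11 h 3 min; less 30 min break → 10 h 33 min
Mon reg 3 h 55 min / OT 0 h 0 min; Tue reg 8 h 4 min / OT 0 h 0 min; Wed reg 8 h 1 min / OT 0 h 0 min; Thu reg 5 h 45 min / OT 0 h 0 min; Fri reg 10 h 0 min / OT 0 h 33 min.
Totals: regular 35 h 45 min, overtime 0 h 33 min.

Regular 35.75 hours, overtime 0.55 hours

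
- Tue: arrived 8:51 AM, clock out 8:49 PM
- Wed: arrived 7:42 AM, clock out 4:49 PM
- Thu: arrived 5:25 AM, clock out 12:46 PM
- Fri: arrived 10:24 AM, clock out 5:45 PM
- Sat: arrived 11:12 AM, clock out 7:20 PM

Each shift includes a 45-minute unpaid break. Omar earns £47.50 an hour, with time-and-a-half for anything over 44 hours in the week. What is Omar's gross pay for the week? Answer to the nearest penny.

£1907.92

Tue: 8:51 AM–8:49 PM = 11 h 58 min; less 45 min break → 11 h 13 min
Wed: 7:42 AM–4:49 PM = 9 h 7 min; less 45 min break → 8 h 22 min
Thu: 5:25 AM–12:46 PM = 7 h 21 min; less 45 min break → 6 h 36 min
Fri: 10:24 AM–5:45 PM = 7 h 21 min; less 45 min break → 6 h 36 min
Sat: 11:12 AM–7:20 PM = 8 h 8 min; less 45 min break → 7 h 23 min
Total worked: 40 h 10 min = 2410 min.
Regular 40 h 10 min = 2410 min at £47.50/h; overtime 0 h 0 min = 0 min at £71.25/h.
Pay = (2410 × £47.50 + 0 × £71.25) ÷ 60 = £1907.92.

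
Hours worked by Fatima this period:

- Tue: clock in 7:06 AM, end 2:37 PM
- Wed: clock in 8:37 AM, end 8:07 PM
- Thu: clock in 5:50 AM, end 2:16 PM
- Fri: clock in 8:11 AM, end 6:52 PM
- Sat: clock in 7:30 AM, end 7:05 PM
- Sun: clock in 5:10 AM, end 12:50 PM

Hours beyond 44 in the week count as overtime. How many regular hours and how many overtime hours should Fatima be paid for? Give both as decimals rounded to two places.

Regular 44.00 hours, overtime 13.38 hours

Tue: 7:06 AM–2:37 PM = 7 h 31 min
Wed: 8:37 AM–8:07 PM = 11 h 30 min
Thu: 5:50 AM–2:16 PM = 8 h 26 min
Fri: 8:11 AM–6:52 PM = 10 h 41 min
Sat: 7:30 AM–7:05 PM = 11 h 35 min
Sun: 5:10 AM–12:50 PM = 7 h 40 min
Total worked: 57 h 23 min = 57.38 h.
Threshold 44 h → overtime 13 h 23 min, regular 44 h 0 min.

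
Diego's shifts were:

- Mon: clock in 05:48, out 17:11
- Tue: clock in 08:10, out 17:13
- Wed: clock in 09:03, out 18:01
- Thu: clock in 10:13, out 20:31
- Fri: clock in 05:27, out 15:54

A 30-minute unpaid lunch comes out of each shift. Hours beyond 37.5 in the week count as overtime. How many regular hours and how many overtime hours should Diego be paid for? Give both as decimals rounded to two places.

Regular 37.50 hours, overtime 10.15 hours

Mon: 05:48–17:11 = 11 h 23 min; less 30 min break → 10 h 53 min
Tue: 08:10–17:13 = 9 h 3 min; less 30 min break → 8 h 33 min
Wed: 09:03–18:01 = 8 h 58 min; less 30 min break → 8 h 28 min
Thu: 10:13–20:31 = 10 h 18 min; less 30 min break → 9 h 48 min
Fri: 05:27–15:54 = 10 h 27 min; less 30 min break → 9 h 57 min
Total worked: 47 h 39 min = 47.65 h.
Threshold 37.5 h → overtime 10 h 9 min, regular 37 h 30 min.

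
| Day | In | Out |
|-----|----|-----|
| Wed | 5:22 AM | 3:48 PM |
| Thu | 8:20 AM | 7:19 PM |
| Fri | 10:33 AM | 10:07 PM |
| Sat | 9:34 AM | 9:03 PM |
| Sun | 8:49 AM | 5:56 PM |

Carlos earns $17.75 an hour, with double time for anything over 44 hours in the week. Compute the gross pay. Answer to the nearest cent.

$1121.21

Wed: 5:22 AM–3:48 PM = 10 h 26 min
Thu: 8:20 AM–7:19 PM = 10 h 59 min
Fri: 10:33 AM–10:07 PM = 11 h 34 min
Sat: 9:34 AM–9:03 PM = 11 h 29 min
Sun: 8:49 AM–5:56 PM = 9 h 7 min
Total worked: 53 h 35 min = 3215 min.
Regular 44 h 0 min = 2640 min at $17.75/h; overtime 9 h 35 min = 575 min at $35.50/h.
Pay = (2640 × $17.75 + 575 × $35.50) ÷ 60 = $1121.21.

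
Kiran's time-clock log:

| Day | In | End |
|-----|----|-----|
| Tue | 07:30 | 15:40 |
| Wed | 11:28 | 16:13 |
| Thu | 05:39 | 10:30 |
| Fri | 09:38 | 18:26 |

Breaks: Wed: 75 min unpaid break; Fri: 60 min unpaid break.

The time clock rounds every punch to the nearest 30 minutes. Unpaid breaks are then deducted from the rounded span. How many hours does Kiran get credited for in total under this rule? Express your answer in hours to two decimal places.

24.25 hours

Tue: in 07:30→07:30, out 15:40→15:30; 8 h 0 min
Wed: in 11:28→11:30, out 16:13→16:00; 4 h 30 min − 75 min = 3 h 15 min
Thu: in 05:39→05:30, out 10:30→10:30; 5 h 0 min
Fri: in 09:38→09:30, out 18:26→18:30; 9 h 0 min − 60 min = 8 h 0 min
Total credited: 24 h 15 min.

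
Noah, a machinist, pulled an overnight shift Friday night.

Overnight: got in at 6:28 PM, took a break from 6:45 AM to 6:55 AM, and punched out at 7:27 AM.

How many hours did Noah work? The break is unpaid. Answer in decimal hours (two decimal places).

Overnight: 6:28 PM → midnight = 5 h 32 min; midnight → 7:27 AM = 7 h 27 min; span 12 h 59 min; less 10 min break → 12 h 49 min

12.82 hours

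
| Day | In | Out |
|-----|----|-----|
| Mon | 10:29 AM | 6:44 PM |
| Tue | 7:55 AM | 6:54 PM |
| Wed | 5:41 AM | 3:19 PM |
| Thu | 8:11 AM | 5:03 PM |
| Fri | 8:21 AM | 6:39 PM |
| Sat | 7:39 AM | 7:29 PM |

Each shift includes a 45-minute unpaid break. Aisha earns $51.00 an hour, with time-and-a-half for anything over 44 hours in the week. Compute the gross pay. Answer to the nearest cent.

Mon: 10:29 AM–6:44 PM = 8 h 15 min; less 45 min break → 7 h 30 min
Tue: 7:55 AM–6:54 PM = 10 h 59 min; less 45 min break → 10 h 14 min
Wed: 5:41 AM–3:19 PM = 9 h 38 min; less 45 min break → 8 h 53 min
Thu: 8:11 AM–5:03 PM = 8 h 52 min; less 45 min break → 8 h 7 min
Fri: 8:21 AM–6:39 PM = 10 h 18 min; less 45 min break → 9 h 33 min
Sat: 7:39 AM–7:29 PM = 11 h 50 min; less 45 min break → 11 h 5 min
Total worked: 55 h 22 min = 3322 min.
Regular 44 h 0 min = 2640 min at $51.00/h; overtime 11 h 22 min = 682 min at $76.50/h.
Pay = (2640 × $51.00 + 682 × $76.50) ÷ 60 = $3113.55.

$3113.55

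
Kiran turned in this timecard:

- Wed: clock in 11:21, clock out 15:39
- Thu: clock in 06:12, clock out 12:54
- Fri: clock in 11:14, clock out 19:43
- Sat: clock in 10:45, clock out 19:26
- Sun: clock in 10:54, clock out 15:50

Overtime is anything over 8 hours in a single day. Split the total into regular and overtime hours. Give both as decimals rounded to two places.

Wed: 11:21–15:39 = 4 h 18 min
Thu: 06:12–12:54 = 6 h 42 min
Fri: 11:14–19:43 = 8 h 29 min
Sat: 10:45–19:26 = 8 h 41 min
Sun: 10:54–15:50 = 4 h 56 min
Wed reg 4 h 18 min / OT 0 h 0 min; Thu reg 6 h 42 min / OT 0 h 0 min; Fri reg 8 h 0 min / OT 0 h 29 min; Sat reg 8 h 0 min / OT 0 h 41 min; Sun reg 4 h 56 min / OT 0 h 0 min.
Totals: regular 31 h 56 min, overtime 1 h 10 min.

Regular 31.93 hours, overtime 1.17 hours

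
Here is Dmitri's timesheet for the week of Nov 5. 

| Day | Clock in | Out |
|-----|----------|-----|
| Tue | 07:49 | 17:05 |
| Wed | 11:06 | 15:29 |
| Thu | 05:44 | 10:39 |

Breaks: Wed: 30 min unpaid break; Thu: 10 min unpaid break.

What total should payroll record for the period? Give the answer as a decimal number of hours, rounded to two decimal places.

Tue: 07:49–17:05 = 9 h 16 min
Wed: 11:06–15:29 = 4 h 23 min; less 30 min break → 3 h 53 min
Thu: 05:44–10:39 = 4 h 55 min; less 10 min break → 4 h 45 min
Total: 9 h 16 min + 3 h 53 min + 4 h 45 min = 17 h 54 min.

17.90 hours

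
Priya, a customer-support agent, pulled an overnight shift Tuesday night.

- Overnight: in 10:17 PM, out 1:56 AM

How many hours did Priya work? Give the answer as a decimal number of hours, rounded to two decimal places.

3.65 hours

Overnight: 10:17 PM → midnight = 1 h 43 min; midnight → 1:56 AM = 1 h 56 min; span 3 h 39 min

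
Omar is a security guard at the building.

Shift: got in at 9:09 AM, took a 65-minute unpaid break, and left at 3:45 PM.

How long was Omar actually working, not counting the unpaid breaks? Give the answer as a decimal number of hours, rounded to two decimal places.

Shift: 9:09 AM–3:45 PM = 6 h 36 min; less 65 min break → 5 h 31 min

5.52 hours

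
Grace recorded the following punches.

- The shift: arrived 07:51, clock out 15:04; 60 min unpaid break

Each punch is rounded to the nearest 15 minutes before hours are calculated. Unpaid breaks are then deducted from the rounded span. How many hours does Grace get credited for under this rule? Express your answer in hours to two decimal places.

6.25 hours

The shift: in 07:51→07:45, out 15:04→15:00; 7 h 15 min − 60 min = 6 h 15 min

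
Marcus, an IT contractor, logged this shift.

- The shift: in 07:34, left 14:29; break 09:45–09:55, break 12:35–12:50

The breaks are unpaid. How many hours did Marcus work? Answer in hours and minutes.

The shift: 07:34–14:29 = 6 h 55 min; less 25 min break → 6 h 30 min

6 h 30 min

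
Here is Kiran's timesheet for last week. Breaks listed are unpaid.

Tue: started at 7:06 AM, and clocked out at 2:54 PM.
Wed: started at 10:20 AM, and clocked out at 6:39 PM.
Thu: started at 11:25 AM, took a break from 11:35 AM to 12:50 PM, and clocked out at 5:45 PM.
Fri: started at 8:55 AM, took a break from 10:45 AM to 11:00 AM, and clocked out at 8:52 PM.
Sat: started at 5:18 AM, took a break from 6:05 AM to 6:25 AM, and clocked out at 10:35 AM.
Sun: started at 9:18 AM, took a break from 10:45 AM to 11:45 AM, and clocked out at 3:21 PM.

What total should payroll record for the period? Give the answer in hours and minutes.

Tue: 7:06 AM–2:54 PM = 7 h 48 min
Wed: 10:20 AM–6:39 PM = 8 h 19 min
Thu: 11:25 AM–5:45 PM = 6 h 20 min; less 75 min break → 5 h 5 min
Fri: 8:55 AM–8:52 PM = 11 h 57 min; less 15 min break → 11 h 42 min
Sat: 5:18 AM–10:35 AM = 5 h 17 min; less 20 min break → 4 h 57 min
Sun: 9:18 AM–3:21 PM = 6 h 3 min; less 60 min break → 5 h 3 min
Total: 7 h 48 min + 8 h 19 min + 5 h 5 min + 11 h 42 min + 4 h 57 min + 5 h 3 min = 42 h 54 min.

42 h 54 min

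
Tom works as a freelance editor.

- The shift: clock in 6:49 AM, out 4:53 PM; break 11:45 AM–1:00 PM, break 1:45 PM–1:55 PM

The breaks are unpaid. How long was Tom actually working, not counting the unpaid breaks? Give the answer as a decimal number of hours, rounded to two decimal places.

8.65 hours

The shift: 6:49 AM–4:53 PM = 10 h 4 min; less 85 min break → 8 h 39 min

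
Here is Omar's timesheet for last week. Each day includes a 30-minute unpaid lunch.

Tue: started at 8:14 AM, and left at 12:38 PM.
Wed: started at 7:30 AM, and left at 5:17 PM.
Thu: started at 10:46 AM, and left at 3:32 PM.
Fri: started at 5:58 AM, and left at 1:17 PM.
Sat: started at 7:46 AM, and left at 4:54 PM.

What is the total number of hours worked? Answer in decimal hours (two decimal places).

32.90 hours

Tue: 8:14 AM–12:38 PM = 4 h 24 min; less 30 min break → 3 h 54 min
Wed: 7:30 AM–5:17 PM = 9 h 47 min; less 30 min break → 9 h 17 min
Thu: 10:46 AM–3:32 PM = 4 h 46 min; less 30 min break → 4 h 16 min
Fri: 5:58 AM–1:17 PM = 7 h 19 min; less 30 min break → 6 h 49 min
Sat: 7:46 AM–4:54 PM = 9 h 8 min; less 30 min break → 8 h 38 min
Total: 3 h 54 min + 9 h 17 min + 4 h 16 min + 6 h 49 min + 8 h 38 min = 32 h 54 min.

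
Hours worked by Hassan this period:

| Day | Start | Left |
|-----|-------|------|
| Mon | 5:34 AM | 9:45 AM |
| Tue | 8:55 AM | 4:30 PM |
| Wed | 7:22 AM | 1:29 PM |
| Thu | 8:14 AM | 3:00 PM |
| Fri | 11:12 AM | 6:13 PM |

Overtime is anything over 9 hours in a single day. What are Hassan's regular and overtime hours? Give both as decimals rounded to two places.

Mon: 5:34 AM–9:45 AM = 4 h 11 min
Tue: 8:55 AM–4:30 PM = 7 h 35 min
Wed: 7:22 AM–1:29 PM = 6 h 7 min
Thu: 8:14 AM–3:00 PM = 6 h 46 min
Fri: 11:12 AM–6:13 PM = 7 h 1 min
Mon reg 4 h 11 min / OT 0 h 0 min; Tue reg 7 h 35 min / OT 0 h 0 min; Wed reg 6 h 7 min / OT 0 h 0 min; Thu reg 6 h 46 min / OT 0 h 0 min; Fri reg 7 h 1 min / OT 0 h 0 min.
Totals: regular 31 h 40 min, overtime 0 h 0 min.

Regular 31.67 hours, overtime 0.00 hours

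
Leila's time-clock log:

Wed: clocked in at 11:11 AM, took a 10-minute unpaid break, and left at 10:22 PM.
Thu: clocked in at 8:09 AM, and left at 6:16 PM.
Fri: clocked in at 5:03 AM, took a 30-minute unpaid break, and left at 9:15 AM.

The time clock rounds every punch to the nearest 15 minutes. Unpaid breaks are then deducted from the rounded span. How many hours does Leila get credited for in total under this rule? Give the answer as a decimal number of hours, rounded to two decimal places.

Wed: in 11:11 AM→11:15 AM, out 10:22 PM→10:15 PM; 11 h 0 min − 10 min = 10 h 50 min
Thu: in 8:09 AM→8:15 AM, out 6:16 PM→6:15 PM; 10 h 0 min
Fri: in 5:03 AM→5:00 AM, out 9:15 AM→9:15 AM; 4 h 15 min − 30 min = 3 h 45 min
Total credited: 24 h 35 min.

24.58 hours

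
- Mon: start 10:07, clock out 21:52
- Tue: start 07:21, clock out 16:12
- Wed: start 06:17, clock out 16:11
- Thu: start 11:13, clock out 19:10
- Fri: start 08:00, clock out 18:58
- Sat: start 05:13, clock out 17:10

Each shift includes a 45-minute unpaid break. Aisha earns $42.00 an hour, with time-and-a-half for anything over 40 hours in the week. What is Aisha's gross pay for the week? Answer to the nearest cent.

Mon: 10:07–21:52 = 11 h 45 min; less 45 min break → 11 h 0 min
Tue: 07:21–16:12 = 8 h 51 min; less 45 min break → 8 h 6 min
Wed: 06:17–16:11 = 9 h 54 min; less 45 min break → 9 h 9 min
Thu: 11:13–19:10 = 7 h 57 min; less 45 min break → 7 h 12 min
Fri: 08:00–18:58 = 10 h 58 min; less 45 min break → 10 h 13 min
Sat: 05:13–17:10 = 11 h 57 min; less 45 min break → 11 h 12 min
Total worked: 56 h 52 min = 3412 min.
Regular 40 h 0 min = 2400 min at $42.00/h; overtime 16 h 52 min = 1012 min at $63.00/h.
Pay = (2400 × $42.00 + 1012 × $63.00) ÷ 60 = $2742.60.

$2742.60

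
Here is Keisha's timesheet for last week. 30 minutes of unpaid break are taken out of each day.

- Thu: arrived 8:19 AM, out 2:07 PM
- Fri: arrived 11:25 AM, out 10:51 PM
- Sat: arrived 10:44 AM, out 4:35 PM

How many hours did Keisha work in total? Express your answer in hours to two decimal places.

Thu: 8:19 AM–2:07 PM = 5 h 48 min; less 30 min break → 5 h 18 min
Fri: 11:25 AM–10:51 PM = 11 h 26 min; less 30 min break → 10 h 56 min
Sat: 10:44 AM–4:35 PM = 5 h 51 min; less 30 min break → 5 h 21 min
Total: 5 h 18 min + 10 h 56 min + 5 h 21 min = 21 h 35 min.

21.58 hours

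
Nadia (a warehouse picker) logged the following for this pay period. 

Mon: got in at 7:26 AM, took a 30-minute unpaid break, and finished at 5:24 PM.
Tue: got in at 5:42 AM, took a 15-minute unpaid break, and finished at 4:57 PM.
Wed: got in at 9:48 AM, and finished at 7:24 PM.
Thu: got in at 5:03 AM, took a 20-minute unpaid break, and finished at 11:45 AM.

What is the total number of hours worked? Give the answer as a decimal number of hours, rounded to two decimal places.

36.43 hours

Mon: 7:26 AM–5:24 PM = 9 h 58 min; less 30 min break → 9 h 28 min
Tue: 5:42 AM–4:57 PM = 11 h 15 min; less 15 min break → 11 h 0 min
Wed: 9:48 AM–7:24 PM = 9 h 36 min
Thu: 5:03 AM–11:45 AM = 6 h 42 min; less 20 min break → 6 h 22 min
Total: 9 h 28 min + 11 h 0 min + 9 h 36 min + 6 h 22 min = 36 h 26 min.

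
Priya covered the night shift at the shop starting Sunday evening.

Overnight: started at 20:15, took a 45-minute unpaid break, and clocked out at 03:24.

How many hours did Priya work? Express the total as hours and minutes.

6 h 24 min

Overnight: 20:15 → midnight = 3 h 45 min; midnight → 03:24 = 3 h 24 min; span 7 h 9 min; less 45 min break → 6 h 24 min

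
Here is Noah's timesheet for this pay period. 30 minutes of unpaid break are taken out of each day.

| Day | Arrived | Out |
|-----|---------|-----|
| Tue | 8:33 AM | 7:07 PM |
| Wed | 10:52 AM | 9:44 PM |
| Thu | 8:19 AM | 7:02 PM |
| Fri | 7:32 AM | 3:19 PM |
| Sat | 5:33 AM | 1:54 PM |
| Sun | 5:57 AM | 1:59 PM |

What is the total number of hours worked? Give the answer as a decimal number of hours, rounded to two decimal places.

Tue: 8:33 AM–7:07 PM = 10 h 34 min; less 30 min break → 10 h 4 min
Wed: 10:52 AM–9:44 PM = 10 h 52 min; less 30 min break → 10 h 22 min
Thu: 8:19 AM–7:02 PM = 10 h 43 min; less 30 min break → 10 h 13 min
Fri: 7:32 AM–3:19 PM = 7 h 47 min; less 30 min break → 7 h 17 min
Sat: 5:33 AM–1:54 PM = 8 h 21 min; less 30 min break → 7 h 51 min
Sun: 5:57 AM–1:59 PM = 8 h 2 min; less 30 min break → 7 h 32 min
Total: 10 h 4 min + 10 h 22 min + 10 h 13 min + 7 h 17 min + 7 h 51 min + 7 h 32 min = 53 h 19 min.

53.32 hours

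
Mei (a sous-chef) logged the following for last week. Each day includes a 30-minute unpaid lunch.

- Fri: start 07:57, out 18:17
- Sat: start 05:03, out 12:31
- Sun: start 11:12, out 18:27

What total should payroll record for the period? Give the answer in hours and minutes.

23 h 33 min

Fri: 07:57–18:17 = 10 h 20 min; less 30 min break → 9 h 50 min
Sat: 05:03–12:31 = 7 h 28 min; less 30 min break → 6 h 58 min
Sun: 11:12–18:27 = 7 h 15 min; less 30 min break → 6 h 45 min
Total: 9 h 50 min + 6 h 58 min + 6 h 45 min = 23 h 33 min.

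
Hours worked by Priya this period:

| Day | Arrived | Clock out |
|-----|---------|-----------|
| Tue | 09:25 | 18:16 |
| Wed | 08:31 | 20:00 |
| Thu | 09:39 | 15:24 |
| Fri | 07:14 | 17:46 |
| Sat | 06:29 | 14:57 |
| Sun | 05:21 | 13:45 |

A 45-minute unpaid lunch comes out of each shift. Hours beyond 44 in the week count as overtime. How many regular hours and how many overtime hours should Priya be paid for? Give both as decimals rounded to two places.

Regular 44.00 hours, overtime 4.98 hours

Tue: 09:25–18:16 = 8 h 51 min; less 45 min break → 8 h 6 min
Wed: 08:31–20:00 = 11 h 29 min; less 45 min break → 10 h 44 min
Thu: 09:39–15:24 = 5 h 45 min; less 45 min break → 5 h 0 min
Fri: 07:14–17:46 = 10 h 32 min; less 45 min break → 9 h 47 min
Sat: 06:29–14:57 = 8 h 28 min; less 45 min break → 7 h 43 min
Sun: 05:21–13:45 = 8 h 24 min; less 45 min break → 7 h 39 min
Total worked: 48 h 59 min = 48.98 h.
Threshold 44 h → overtime 4 h 59 min, regular 44 h 0 min.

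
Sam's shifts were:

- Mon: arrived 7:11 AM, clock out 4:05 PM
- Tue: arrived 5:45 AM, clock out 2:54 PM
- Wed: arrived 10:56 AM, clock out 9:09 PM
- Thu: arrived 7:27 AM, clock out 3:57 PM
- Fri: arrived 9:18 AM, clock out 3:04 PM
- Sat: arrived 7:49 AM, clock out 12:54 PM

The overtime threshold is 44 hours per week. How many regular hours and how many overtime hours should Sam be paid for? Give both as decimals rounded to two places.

Regular 44.00 hours, overtime 3.62 hours

Mon: 7:11 AM–4:05 PM = 8 h 54 min
Tue: 5:45 AM–2:54 PM = 9 h 9 min
Wed: 10:56 AM–9:09 PM = 10 h 13 min
Thu: 7:27 AM–3:57 PM = 8 h 30 min
Fri: 9:18 AM–3:04 PM = 5 h 46 min
Sat: 7:49 AM–12:54 PM = 5 h 5 min
Total worked: 47 h 37 min = 47.62 h.
Threshold 44 h → overtime 3 h 37 min, regular 44 h 0 min.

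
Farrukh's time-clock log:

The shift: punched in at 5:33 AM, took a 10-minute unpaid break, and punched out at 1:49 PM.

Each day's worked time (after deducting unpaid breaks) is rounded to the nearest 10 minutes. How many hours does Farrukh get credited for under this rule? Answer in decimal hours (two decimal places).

The shift: 5:33 AM–1:49 PM = 8 h 16 min − 10 min = 8 h 6 min → rounds to 8 h 10 min

8.17 hours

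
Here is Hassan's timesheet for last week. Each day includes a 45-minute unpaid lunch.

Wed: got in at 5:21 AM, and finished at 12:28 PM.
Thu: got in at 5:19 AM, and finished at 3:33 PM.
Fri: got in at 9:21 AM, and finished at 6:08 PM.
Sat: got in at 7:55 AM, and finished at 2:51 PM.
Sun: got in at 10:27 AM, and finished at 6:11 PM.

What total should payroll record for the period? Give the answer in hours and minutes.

Wed: 5:21 AM–12:28 PM = 7 h 7 min; less 45 min break → 6 h 22 min
Thu: 5:19 AM–3:33 PM = 10 h 14 min; less 45 min break → 9 h 29 min
Fri: 9:21 AM–6:08 PM = 8 h 47 min; less 45 min break → 8 h 2 min
Sat: 7:55 AM–2:51 PM = 6 h 56 min; less 45 min break → 6 h 11 min
Sun: 10:27 AM–6:11 PM = 7 h 44 min; less 45 min break → 6 h 59 min
Total: 6 h 22 min + 9 h 29 min + 8 h 2 min + 6 h 11 min + 6 h 59 min = 37 h 3 min.

37 h 3 min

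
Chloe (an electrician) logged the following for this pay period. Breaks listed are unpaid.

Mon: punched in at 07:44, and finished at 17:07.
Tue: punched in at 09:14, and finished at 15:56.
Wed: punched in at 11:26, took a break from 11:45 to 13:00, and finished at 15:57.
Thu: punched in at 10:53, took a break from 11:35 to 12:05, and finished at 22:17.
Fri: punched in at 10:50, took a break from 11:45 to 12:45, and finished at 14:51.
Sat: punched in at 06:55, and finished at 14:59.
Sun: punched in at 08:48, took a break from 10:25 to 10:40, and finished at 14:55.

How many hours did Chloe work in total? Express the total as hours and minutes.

Mon: 07:44–17:07 = 9 h 23 min
Tue: 09:14–15:56 = 6 h 42 min
Wed: 11:26–15:57 = 4 h 31 min; less 75 min break → 3 h 16 min
Thu: 10:53–22:17 = 11 h 24 min; less 30 min break → 10 h 54 min
Fri: 10:50–14:51 = 4 h 1 min; less 60 min break → 3 h 1 min
Sat: 06:55–14:59 = 8 h 4 min
Sun: 08:48–14:55 = 6 h 7 min; less 15 min break → 5 h 52 min
Total: 9 h 23 min + 6 h 42 min + 3 h 16 min + 10 h 54 min + 3 h 1 min + 8 h 4 min + 5 h 52 min = 47 h 12 min.

47 h 12 min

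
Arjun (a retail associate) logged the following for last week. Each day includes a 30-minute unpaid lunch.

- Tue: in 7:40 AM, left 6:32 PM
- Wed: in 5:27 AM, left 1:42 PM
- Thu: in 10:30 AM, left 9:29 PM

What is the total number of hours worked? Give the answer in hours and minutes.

Tue: 7:40 AM–6:32 PM = 10 h 52 min; less 30 min break → 10 h 22 min
Wed: 5:27 AM–1:42 PM = 8 h 15 min; less 30 min break → 7 h 45 min
Thu: 10:30 AM–9:29 PM = 10 h 59 min; less 30 min break → 10 h 29 min
Total: 10 h 22 min + 7 h 45 min + 10 h 29 min = 28 h 36 min.

28 h 36 min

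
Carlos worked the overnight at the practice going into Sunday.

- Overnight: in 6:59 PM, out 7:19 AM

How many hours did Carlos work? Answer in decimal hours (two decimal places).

12.33 hours

Overnight: 6:59 PM → midnight = 5 h 1 min; midnight → 7:19 AM = 7 h 19 min; span 12 h 20 min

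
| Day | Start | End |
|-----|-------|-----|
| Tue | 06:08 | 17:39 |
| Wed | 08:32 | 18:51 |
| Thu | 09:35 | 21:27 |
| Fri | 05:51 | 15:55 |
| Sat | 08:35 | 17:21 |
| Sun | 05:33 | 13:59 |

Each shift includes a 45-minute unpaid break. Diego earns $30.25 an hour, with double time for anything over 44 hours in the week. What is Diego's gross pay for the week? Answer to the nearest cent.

Tue: 06:08–17:39 = 11 h 31 min; less 45 min break → 10 h 46 min
Wed: 08:32–18:51 = 10 h 19 min; less 45 min break → 9 h 34 min
Thu: 09:35–21:27 = 11 h 52 min; less 45 min break → 11 h 7 min
Fri: 05:51–15:55 = 10 h 4 min; less 45 min break → 9 h 19 min
Sat: 08:35–17:21 = 8 h 46 min; less 45 min break → 8 h 1 min
Sun: 05:33–13:59 = 8 h 26 min; less 45 min break → 7 h 41 min
Total worked: 56 h 28 min = 3388 min.
Regular 44 h 0 min = 2640 min at $30.25/h; overtime 12 h 28 min = 748 min at $60.50/h.
Pay = (2640 × $30.25 + 748 × $60.50) ÷ 60 = $2085.23.

$2085.23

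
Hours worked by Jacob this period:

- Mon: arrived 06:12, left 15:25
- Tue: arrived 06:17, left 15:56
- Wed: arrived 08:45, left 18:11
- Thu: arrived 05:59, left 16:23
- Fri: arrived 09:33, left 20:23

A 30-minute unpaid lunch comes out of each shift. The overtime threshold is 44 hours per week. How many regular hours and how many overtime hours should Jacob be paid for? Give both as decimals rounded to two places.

Regular 44.00 hours, overtime 3.03 hours

Mon: 06:12–15:25 = 9 h 13 min; less 30 min break → 8 h 43 min
Tue: 06:17–15:56 = 9 h 39 min; less 30 min break → 9 h 9 min
Wed: 08:45–18:11 = 9 h 26 min; less 30 min break → 8 h 56 min
Thu: 05:59–16:23 = 10 h 24 min; less 30 min break → 9 h 54 min
Fri: 09:33–20:23 = 10 h 50 min; less 30 min break → 10 h 20 min
Total worked: 47 h 2 min = 47.03 h.
Threshold 44 h → overtime 3 h 2 min, regular 44 h 0 min.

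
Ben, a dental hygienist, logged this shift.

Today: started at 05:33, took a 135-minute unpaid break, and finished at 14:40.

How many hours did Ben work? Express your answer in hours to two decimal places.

Today: 05:33–14:40 = 9 h 7 min; less 135 min break → 6 h 52 min

6.87 hours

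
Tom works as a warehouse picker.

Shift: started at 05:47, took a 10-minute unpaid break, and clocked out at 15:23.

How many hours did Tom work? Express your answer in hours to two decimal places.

Shift: 05:47–15:23 = 9 h 36 min; less 10 min break → 9 h 26 min

9.43 hours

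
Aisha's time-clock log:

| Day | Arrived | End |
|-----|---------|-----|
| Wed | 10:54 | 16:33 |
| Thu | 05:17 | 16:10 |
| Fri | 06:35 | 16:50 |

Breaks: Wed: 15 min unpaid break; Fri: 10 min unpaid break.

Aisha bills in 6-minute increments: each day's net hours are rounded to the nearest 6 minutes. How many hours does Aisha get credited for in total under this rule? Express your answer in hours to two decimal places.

Wed: 10:54–16:33 = 5 h 39 min − 15 min = 5 h 24 min → rounds to 5 h 24 min
Thu: 05:17–16:10 = 10 h 53 min → rounds to 10 h 54 min
Fri: 06:35–16:50 = 10 h 15 min − 10 min = 10 h 5 min → rounds to 10 h 6 min
Total credited: 26 h 24 min.

26.40 hours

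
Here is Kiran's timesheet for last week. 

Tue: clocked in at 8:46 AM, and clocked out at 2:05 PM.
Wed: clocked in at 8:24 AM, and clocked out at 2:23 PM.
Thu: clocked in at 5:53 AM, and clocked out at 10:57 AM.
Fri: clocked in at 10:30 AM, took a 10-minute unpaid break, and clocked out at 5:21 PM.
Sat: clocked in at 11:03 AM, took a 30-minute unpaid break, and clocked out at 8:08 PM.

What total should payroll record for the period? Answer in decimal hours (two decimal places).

Tue: 8:46 AM–2:05 PM = 5 h 19 min
Wed: 8:24 AM–2:23 PM = 5 h 59 min
Thu: 5:53 AM–10:57 AM = 5 h 4 min
Fri: 10:30 AM–5:21 PM = 6 h 51 min; less 10 min break → 6 h 41 min
Sat: 11:03 AM–8:08 PM = 9 h 5 min; less 30 min break → 8 h 35 min
Total: 5 h 19 min + 5 h 59 min + 5 h 4 min + 6 h 41 min + 8 h 35 min = 31 h 38 min.

31.63 hours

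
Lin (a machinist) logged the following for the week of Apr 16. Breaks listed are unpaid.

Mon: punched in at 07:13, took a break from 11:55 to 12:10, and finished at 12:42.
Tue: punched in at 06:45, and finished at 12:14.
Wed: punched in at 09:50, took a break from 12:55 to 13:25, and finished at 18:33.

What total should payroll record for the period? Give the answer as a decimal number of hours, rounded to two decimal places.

18.93 hours

Mon: 07:13–12:42 = 5 h 29 min; less 15 min break → 5 h 14 min
Tue: 06:45–12:14 = 5 h 29 min
Wed: 09:50–18:33 = 8 h 43 min; less 30 min break → 8 h 13 min
Total: 5 h 14 min + 5 h 29 min + 8 h 13 min = 18 h 56 min.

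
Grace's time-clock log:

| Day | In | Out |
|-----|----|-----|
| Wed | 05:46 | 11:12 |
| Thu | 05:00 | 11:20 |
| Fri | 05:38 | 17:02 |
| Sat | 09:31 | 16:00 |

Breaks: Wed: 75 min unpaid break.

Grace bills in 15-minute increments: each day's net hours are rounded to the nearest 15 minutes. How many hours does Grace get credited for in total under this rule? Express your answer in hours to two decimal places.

Wed: 05:46–11:12 = 5 h 26 min − 75 min = 4 h 11 min → rounds to 4 h 15 min
Thu: 05:00–11:20 = 6 h 20 min → rounds to 6 h 15 min
Fri: 05:38–17:02 = 11 h 24 min → rounds to 11 h 30 min
Sat: 09:31–16:00 = 6 h 29 min → rounds to 6 h 30 min
Total credited: 28 h 30 min.

28.50 hours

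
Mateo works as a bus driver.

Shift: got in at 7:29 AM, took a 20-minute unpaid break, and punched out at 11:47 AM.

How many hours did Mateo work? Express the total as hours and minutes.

3 h 58 min

Shift: 7:29 AM–11:47 AM = 4 h 18 min; less 20 min break → 3 h 58 min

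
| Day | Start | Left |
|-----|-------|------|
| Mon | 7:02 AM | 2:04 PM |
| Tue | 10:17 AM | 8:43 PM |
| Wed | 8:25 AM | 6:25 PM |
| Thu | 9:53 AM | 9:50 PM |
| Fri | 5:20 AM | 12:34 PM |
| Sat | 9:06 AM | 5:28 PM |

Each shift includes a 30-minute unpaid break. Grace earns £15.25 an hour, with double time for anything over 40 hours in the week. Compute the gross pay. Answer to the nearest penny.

Mon: 7:02 AM–2:04 PM = 7 h 2 min; less 30 min break → 6 h 32 min
Tue: 10:17 AM–8:43 PM = 10 h 26 min; less 30 min break → 9 h 56 min
Wed: 8:25 AM–6:25 PM = 10 h 0 min; less 30 min break → 9 h 30 min
Thu: 9:53 AM–9:50 PM = 11 h 57 min; less 30 min break → 11 h 27 min
Fri: 5:20 AM–12:34 PM = 7 h 14 min; less 30 min break → 6 h 44 min
Sat: 9:06 AM–5:28 PM = 8 h 22 min; less 30 min break → 7 h 52 min
Total worked: 52 h 1 min = 3121 min.
Regular 40 h 0 min = 2400 min at £15.25/h; overtime 12 h 1 min = 721 min at £30.50/h.
Pay = (2400 × £15.25 + 721 × £30.50) ÷ 60 = £976.51.

£976.51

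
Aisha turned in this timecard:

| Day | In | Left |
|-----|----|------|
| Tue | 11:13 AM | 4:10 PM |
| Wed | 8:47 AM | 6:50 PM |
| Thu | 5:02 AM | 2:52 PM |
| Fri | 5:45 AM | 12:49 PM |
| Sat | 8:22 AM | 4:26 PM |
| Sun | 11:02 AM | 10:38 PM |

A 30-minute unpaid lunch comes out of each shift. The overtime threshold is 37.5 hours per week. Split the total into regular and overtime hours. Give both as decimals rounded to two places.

Regular 37.50 hours, overtime 11.07 hours

Tue: 11:13 AM–4:10 PM = 4 h 57 min; less 30 min break → 4 h 27 min
Wed: 8:47 AM–6:50 PM = 10 h 3 min; less 30 min break → 9 h 33 min
Thu: 5:02 AM–2:52 PM = 9 h 50 min; less 30 min break → 9 h 20 min
Fri: 5:45 AM–12:49 PM = 7 h 4 min; less 30 min break → 6 h 34 min
Sat: 8:22 AM–4:26 PM = 8 h 4 min; less 30 min break → 7 h 34 min
Sun: 11:02 AM–10:38 PM = 11 h 36 min; less 30 min break → 11 h 6 min
Total worked: 48 h 34 min = 48.57 h.
Threshold 37.5 h → overtime 11 h 4 min, regular 37 h 30 min.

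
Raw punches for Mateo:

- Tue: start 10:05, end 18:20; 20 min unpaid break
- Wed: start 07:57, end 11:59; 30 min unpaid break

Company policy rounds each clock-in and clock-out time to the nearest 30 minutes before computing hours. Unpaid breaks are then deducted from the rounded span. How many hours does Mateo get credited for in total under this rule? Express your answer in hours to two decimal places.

Tue: in 10:05→10:00, out 18:20→18:30; 8 h 30 min − 20 min = 8 h 10 min
Wed: in 07:57→08:00, out 11:59→12:00; 4 h 0 min − 30 min = 3 h 30 min
Total credited: 11 h 40 min.

11.67 hours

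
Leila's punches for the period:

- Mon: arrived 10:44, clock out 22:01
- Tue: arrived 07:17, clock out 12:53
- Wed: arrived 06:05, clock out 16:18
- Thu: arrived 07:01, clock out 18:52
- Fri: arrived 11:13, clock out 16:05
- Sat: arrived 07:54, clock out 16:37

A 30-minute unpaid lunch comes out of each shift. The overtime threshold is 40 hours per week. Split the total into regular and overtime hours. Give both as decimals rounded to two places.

Mon: 10:44–22:01 = 11 h 17 min; less 30 min break → 10 h 47 min
Tue: 07:17–12:53 = 5 h 36 min; less 30 min break → 5 h 6 min
Wed: 06:05–16:18 = 10 h 13 min; less 30 min break → 9 h 43 min
Thu: 07:01–18:52 = 11 h 51 min; less 30 min break → 11 h 21 min
Fri: 11:13–16:05 = 4 h 52 min; less 30 min break → 4 h 22 min
Sat: 07:54–16:37 = 8 h 43 min; less 30 min break → 8 h 13 min
Total worked: 49 h 32 min = 49.53 h.
Threshold 40 h → overtime 9 h 32 min, regular 40 h 0 min.

Regular 40.00 hours, overtime 9.53 hours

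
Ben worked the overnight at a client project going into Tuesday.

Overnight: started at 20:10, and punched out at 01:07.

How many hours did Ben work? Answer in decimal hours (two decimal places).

4.95 hours

Overnight: 20:10 → midnight = 3 h 50 min; midnight → 01:07 = 1 h 7 min; span 4 h 57 min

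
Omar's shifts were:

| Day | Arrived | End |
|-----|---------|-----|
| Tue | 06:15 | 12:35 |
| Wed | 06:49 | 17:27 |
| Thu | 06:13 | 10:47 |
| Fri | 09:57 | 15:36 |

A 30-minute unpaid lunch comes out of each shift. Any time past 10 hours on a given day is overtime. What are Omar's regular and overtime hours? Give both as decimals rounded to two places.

Tue: 06:15–12:35 = 6 h 20 min; less 30 min break → 5 h 50 min
Wed: 06:49–17:27 = 10 h 38 min; less 30 min break → 10 h 8 min
Thu: 06:13–10:47 = 4 h 34 min; less 30 min break → 4 h 4 min
Fri: 09:57–15:36 = 5 h 39 min; less 30 min break → 5 h 9 min
Tue reg 5 h 50 min / OT 0 h 0 min; Wed reg 10 h 0 min / OT 0 h 8 min; Thu reg 4 h 4 min / OT 0 h 0 min; Fri reg 5 h 9 min / OT 0 h 0 min.
Totals: regular 25 h 3 min, overtime 0 h 8 min.

Regular 25.05 hours, overtime 0.13 hours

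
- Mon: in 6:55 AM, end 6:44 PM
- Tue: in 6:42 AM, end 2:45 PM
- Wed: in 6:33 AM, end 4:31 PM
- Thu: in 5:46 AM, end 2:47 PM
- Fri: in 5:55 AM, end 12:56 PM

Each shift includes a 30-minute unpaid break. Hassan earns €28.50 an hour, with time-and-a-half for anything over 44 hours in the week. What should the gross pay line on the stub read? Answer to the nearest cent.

Mon: 6:55 AM–6:44 PM = 11 h 49 min; less 30 min break → 11 h 19 min
Tue: 6:42 AM–2:45 PM = 8 h 3 min; less 30 min break → 7 h 33 min
Wed: 6:33 AM–4:31 PM = 9 h 58 min; less 30 min break → 9 h 28 min
Thu: 5:46 AM–2:47 PM = 9 h 1 min; less 30 min break → 8 h 31 min
Fri: 5:55 AM–12:56 PM = 7 h 1 min; less 30 min break → 6 h 31 min
Total worked: 43 h 22 min = 2602 min.
Regular 43 h 22 min = 2602 min at €28.50/h; overtime 0 h 0 min = 0 min at €42.75/h.
Pay = (2602 × €28.50 + 0 × €42.75) ÷ 60 = €1235.95.

€1235.95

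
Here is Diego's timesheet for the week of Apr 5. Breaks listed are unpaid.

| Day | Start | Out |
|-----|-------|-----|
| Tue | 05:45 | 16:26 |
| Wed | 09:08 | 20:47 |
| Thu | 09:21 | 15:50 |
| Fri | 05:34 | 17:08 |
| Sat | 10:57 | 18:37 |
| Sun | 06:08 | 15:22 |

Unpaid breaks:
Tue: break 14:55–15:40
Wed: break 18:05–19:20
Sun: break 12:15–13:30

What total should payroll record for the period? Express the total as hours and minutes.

54 h 2 min

Tue: 05:45–16:26 = 10 h 41 min; less 45 min break → 9 h 56 min
Wed: 09:08–20:47 = 11 h 39 min; less 75 min break → 10 h 24 min
Thu: 09:21–15:50 = 6 h 29 min
Fri: 05:34–17:08 = 11 h 34 min
Sat: 10:57–18:37 = 7 h 40 min
Sun: 06:08–15:22 = 9 h 14 min; less 75 min break → 7 h 59 min
Total: 9 h 56 min + 10 h 24 min + 6 h 29 min + 11 h 34 min + 7 h 40 min + 7 h 59 min = 54 h 2 min.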